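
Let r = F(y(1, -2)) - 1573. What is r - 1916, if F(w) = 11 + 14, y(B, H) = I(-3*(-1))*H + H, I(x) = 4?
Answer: -3464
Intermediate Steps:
y(B, H) = 5*H (y(B, H) = 4*H + H = 5*H)
F(w) = 25
r = -1548 (r = 25 - 1573 = -1548)
r - 1916 = -1548 - 1916 = -3464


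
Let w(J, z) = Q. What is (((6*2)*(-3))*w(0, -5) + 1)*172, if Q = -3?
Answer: 18748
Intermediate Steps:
w(J, z) = -3
(((6*2)*(-3))*w(0, -5) + 1)*172 = (((6*2)*(-3))*(-3) + 1)*172 = ((12*(-3))*(-3) + 1)*172 = (-36*(-3) + 1)*172 = (108 + 1)*172 = 109*172 = 18748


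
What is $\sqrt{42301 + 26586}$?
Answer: $\sqrt{68887} \approx 262.46$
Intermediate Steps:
$\sqrt{42301 + 26586} = \sqrt{68887}$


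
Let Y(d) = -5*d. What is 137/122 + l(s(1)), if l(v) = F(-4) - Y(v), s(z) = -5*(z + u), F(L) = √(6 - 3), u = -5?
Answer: 12337/122 + √3 ≈ 102.85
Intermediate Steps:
F(L) = √3
s(z) = 25 - 5*z (s(z) = -5*(z - 5) = -5*(-5 + z) = 25 - 5*z)
l(v) = √3 + 5*v (l(v) = √3 - (-5)*v = √3 + 5*v)
137/122 + l(s(1)) = 137/122 + (√3 + 5*(25 - 5*1)) = 137*(1/122) + (√3 + 5*(25 - 5)) = 137/122 + (√3 + 5*20) = 137/122 + (√3 + 100) = 137/122 + (100 + √3) = 12337/122 + √3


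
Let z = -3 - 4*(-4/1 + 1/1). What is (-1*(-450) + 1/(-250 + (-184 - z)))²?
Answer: 39740023801/196249 ≈ 2.0250e+5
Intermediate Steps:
z = 9 (z = -3 - 4*(-4*1 + 1*1) = -3 - 4*(-4 + 1) = -3 - 4*(-3) = -3 + 12 = 9)
(-1*(-450) + 1/(-250 + (-184 - z)))² = (-1*(-450) + 1/(-250 + (-184 - 1*9)))² = (450 + 1/(-250 + (-184 - 9)))² = (450 + 1/(-250 - 193))² = (450 + 1/(-443))² = (450 - 1/443)² = (199349/443)² = 39740023801/196249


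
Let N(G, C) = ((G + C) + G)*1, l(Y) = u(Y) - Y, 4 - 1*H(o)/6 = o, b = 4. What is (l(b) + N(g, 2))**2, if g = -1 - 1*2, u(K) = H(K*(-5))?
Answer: 18496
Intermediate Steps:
H(o) = 24 - 6*o
u(K) = 24 + 30*K (u(K) = 24 - 6*K*(-5) = 24 - (-30)*K = 24 + 30*K)
l(Y) = 24 + 29*Y (l(Y) = (24 + 30*Y) - Y = 24 + 29*Y)
g = -3 (g = -1 - 2 = -3)
N(G, C) = C + 2*G (N(G, C) = ((C + G) + G)*1 = (C + 2*G)*1 = C + 2*G)
(l(b) + N(g, 2))**2 = ((24 + 29*4) + (2 + 2*(-3)))**2 = ((24 + 116) + (2 - 6))**2 = (140 - 4)**2 = 136**2 = 18496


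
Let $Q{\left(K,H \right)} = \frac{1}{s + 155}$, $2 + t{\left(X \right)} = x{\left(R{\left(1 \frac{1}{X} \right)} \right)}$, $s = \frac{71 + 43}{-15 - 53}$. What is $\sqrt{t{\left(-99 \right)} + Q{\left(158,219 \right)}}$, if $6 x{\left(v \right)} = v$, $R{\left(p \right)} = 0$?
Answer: $\frac{2 i \sqrt{13543374}}{5213} \approx 1.4119 i$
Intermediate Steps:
$s = - \frac{57}{34}$ ($s = \frac{114}{-68} = 114 \left(- \frac{1}{68}\right) = - \frac{57}{34} \approx -1.6765$)
$x{\left(v \right)} = \frac{v}{6}$
$t{\left(X \right)} = -2$ ($t{\left(X \right)} = -2 + \frac{1}{6} \cdot 0 = -2 + 0 = -2$)
$Q{\left(K,H \right)} = \frac{34}{5213}$ ($Q{\left(K,H \right)} = \frac{1}{- \frac{57}{34} + 155} = \frac{1}{\frac{5213}{34}} = \frac{34}{5213}$)
$\sqrt{t{\left(-99 \right)} + Q{\left(158,219 \right)}} = \sqrt{-2 + \frac{34}{5213}} = \sqrt{- \frac{10392}{5213}} = \frac{2 i \sqrt{13543374}}{5213}$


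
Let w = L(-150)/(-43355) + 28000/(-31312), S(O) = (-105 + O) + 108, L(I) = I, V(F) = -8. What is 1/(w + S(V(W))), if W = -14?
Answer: -16969147/99961275 ≈ -0.16976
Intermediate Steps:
S(O) = 3 + O
w = -15115540/16969147 (w = -150/(-43355) + 28000/(-31312) = -150*(-1/43355) + 28000*(-1/31312) = 30/8671 - 1750/1957 = -15115540/16969147 ≈ -0.89077)
1/(w + S(V(W))) = 1/(-15115540/16969147 + (3 - 8)) = 1/(-15115540/16969147 - 5) = 1/(-99961275/16969147) = -16969147/99961275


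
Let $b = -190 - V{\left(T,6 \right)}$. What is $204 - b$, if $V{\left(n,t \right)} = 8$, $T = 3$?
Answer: $402$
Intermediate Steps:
$b = -198$ ($b = -190 - 8 = -198$)
$204 - b = 204 - -198 = 204 + 198 = 402$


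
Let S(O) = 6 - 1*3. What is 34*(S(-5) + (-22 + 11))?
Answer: -272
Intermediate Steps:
S(O) = 3 (S(O) = 6 - 3 = 3)
34*(S(-5) + (-22 + 11)) = 34*(3 + (-22 + 11)) = 34*(3 - 11) = 34*(-8) = -272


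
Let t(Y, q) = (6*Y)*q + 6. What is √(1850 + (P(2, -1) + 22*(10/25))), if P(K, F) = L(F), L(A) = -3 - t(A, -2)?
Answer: 3*√5105/5 ≈ 42.870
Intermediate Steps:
t(Y, q) = 6 + 6*Y*q (t(Y, q) = 6*Y*q + 6 = 6 + 6*Y*q)
L(A) = -9 + 12*A (L(A) = -3 - (6 + 6*A*(-2)) = -3 - (6 - 12*A) = -3 + (-6 + 12*A) = -9 + 12*A)
P(K, F) = -9 + 12*F
√(1850 + (P(2, -1) + 22*(10/25))) = √(1850 + ((-9 + 12*(-1)) + 22*(10/25))) = √(1850 + ((-9 - 12) + 22*(10*(1/25)))) = √(1850 + (-21 + 22*(⅖))) = √(1850 + (-21 + 44/5)) = √(1850 - 61/5) = √(9189/5) = 3*√5105/5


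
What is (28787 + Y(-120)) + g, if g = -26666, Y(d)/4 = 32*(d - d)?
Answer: 2121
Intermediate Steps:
Y(d) = 0 (Y(d) = 4*(32*(d - d)) = 4*(32*0) = 4*0 = 0)
(28787 + Y(-120)) + g = (28787 + 0) - 26666 = 28787 - 26666 = 2121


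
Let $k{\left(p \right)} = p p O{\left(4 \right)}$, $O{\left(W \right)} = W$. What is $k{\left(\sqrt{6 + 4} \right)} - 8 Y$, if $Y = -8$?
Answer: $104$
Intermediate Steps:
$k{\left(p \right)} = 4 p^{2}$ ($k{\left(p \right)} = p p 4 = p^{2} \cdot 4 = 4 p^{2}$)
$k{\left(\sqrt{6 + 4} \right)} - 8 Y = 4 \left(\sqrt{6 + 4}\right)^{2} - -64 = 4 \left(\sqrt{10}\right)^{2} + 64 = 4 \cdot 10 + 64 = 40 + 64 = 104$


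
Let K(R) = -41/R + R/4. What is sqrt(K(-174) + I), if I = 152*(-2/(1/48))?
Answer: 2*I*sqrt(27693579)/87 ≈ 120.98*I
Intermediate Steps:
I = -14592 (I = 152*(-2/1/48) = 152*(-2*48) = 152*(-96) = -14592)
K(R) = -41/R + R/4 (K(R) = -41/R + R*(1/4) = -41/R + R/4)
sqrt(K(-174) + I) = sqrt((-41/(-174) + (1/4)*(-174)) - 14592) = sqrt((-41*(-1/174) - 87/2) - 14592) = sqrt((41/174 - 87/2) - 14592) = sqrt(-3764/87 - 14592) = sqrt(-1273268/87) = 2*I*sqrt(27693579)/87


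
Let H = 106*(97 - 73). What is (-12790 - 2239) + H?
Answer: -12485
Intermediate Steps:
H = 2544 (H = 106*24 = 2544)
(-12790 - 2239) + H = (-12790 - 2239) + 2544 = -15029 + 2544 = -12485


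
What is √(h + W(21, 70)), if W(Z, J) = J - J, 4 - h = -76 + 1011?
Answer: 7*I*√19 ≈ 30.512*I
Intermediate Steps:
h = -931 (h = 4 - (-76 + 1011) = 4 - 1*935 = 4 - 935 = -931)
W(Z, J) = 0
√(h + W(21, 70)) = √(-931 + 0) = √(-931) = 7*I*√19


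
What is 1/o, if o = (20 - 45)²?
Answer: 1/625 ≈ 0.0016000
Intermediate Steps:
o = 625 (o = (-25)² = 625)
1/o = 1/625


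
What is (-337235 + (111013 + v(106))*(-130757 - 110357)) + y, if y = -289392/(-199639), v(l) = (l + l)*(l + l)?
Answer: -7507175711357395/199639 ≈ -3.7604e+10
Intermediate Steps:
v(l) = 4*l**2 (v(l) = (2*l)*(2*l) = 4*l**2)
y = 289392/199639 (y = -289392*(-1/199639) = 289392/199639 ≈ 1.4496)
(-337235 + (111013 + v(106))*(-130757 - 110357)) + y = (-337235 + (111013 + 4*106**2)*(-130757 - 110357)) + 289392/199639 = (-337235 + (111013 + 4*11236)*(-241114)) + 289392/199639 = (-337235 + (111013 + 44944)*(-241114)) + 289392/199639 = (-337235 + 155957*(-241114)) + 289392/199639 = (-337235 - 37603416098) + 289392/199639 = -37603753333 + 289392/199639 = -7507175711357395/199639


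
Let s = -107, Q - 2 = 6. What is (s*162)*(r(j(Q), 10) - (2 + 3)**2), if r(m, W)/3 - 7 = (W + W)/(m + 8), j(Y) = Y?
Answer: 8667/2 ≈ 4333.5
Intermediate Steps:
Q = 8 (Q = 2 + 6 = 8)
r(m, W) = 21 + 6*W/(8 + m) (r(m, W) = 21 + 3*((W + W)/(m + 8)) = 21 + 3*((2*W)/(8 + m)) = 21 + 3*(2*W/(8 + m)) = 21 + 6*W/(8 + m))
(s*162)*(r(j(Q), 10) - (2 + 3)**2) = (-107*162)*(3*(56 + 2*10 + 7*8)/(8 + 8) - (2 + 3)**2) = -17334*(3*(56 + 20 + 56)/16 - 1*5**2) = -17334*(3*(1/16)*132 - 1*25) = -17334*(99/4 - 25) = -17334*(-1/4) = 8667/2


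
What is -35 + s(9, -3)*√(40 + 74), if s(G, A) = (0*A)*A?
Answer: -35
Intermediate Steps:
s(G, A) = 0 (s(G, A) = 0*A = 0)
-35 + s(9, -3)*√(40 + 74) = -35 + 0*√(40 + 74) = -35 + 0*√114 = -35 + 0 = -35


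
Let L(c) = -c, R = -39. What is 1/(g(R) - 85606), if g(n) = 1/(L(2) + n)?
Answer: -41/3509847 ≈ -1.1681e-5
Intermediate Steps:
g(n) = 1/(-2 + n) (g(n) = 1/(-1*2 + n) = 1/(-2 + n))
1/(g(R) - 85606) = 1/(1/(-2 - 39) - 85606) = 1/(1/(-41) - 85606) = 1/(-1/41 - 85606) = 1/(-3509847/41) = -41/3509847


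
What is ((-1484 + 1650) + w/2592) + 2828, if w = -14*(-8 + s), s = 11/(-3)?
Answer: 11640917/3888 ≈ 2994.1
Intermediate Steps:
s = -11/3 (s = 11*(-1/3) = -11/3 ≈ -3.6667)
w = 490/3 (w = -14*(-8 - 11/3) = -14*(-35/3) = 490/3 ≈ 163.33)
((-1484 + 1650) + w/2592) + 2828 = ((-1484 + 1650) + (490/3)/2592) + 2828 = (166 + (490/3)*(1/2592)) + 2828 = (166 + 245/3888) + 2828 = 645653/3888 + 2828 = 11640917/3888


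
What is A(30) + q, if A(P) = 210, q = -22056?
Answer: -21846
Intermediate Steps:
A(30) + q = 210 - 22056 = -21846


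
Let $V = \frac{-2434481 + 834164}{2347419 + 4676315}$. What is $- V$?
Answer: $\frac{1600317}{7023734} \approx 0.22784$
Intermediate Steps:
$V = - \frac{1600317}{7023734} \approx -0.22784$
$- V = \left(-1\right) \left(- \frac{1600317}{7023734}\right) = \frac{1600317}{7023734}$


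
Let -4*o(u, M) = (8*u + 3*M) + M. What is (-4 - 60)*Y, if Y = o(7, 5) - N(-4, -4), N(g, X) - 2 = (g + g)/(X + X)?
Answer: 1408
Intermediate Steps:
o(u, M) = -M - 2*u (o(u, M) = -((8*u + 3*M) + M)/4 = -((3*M + 8*u) + M)/4 = -(4*M + 8*u)/4 = -M - 2*u)
N(g, X) = 2 + g/X (N(g, X) = 2 + (g + g)/(X + X) = 2 + (2*g)/((2*X)) = 2 + (2*g)*(1/(2*X)) = 2 + g/X)
Y = -22 (Y = (-1*5 - 2*7) - (2 - 4/(-4)) = (-5 - 14) - (2 - 4*(-¼)) = -19 - (2 + 1) = -19 - 1*3 = -19 - 3 = -22)
(-4 - 60)*Y = (-4 - 60)*(-22) = -64*(-22) = 1408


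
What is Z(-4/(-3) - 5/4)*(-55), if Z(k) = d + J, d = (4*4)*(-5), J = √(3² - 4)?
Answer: 4400 - 55*√5 ≈ 4277.0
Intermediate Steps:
J = √5 (J = √(9 - 4) = √5 ≈ 2.2361)
d = -80 (d = 16*(-5) = -80)
Z(k) = -80 + √5
Z(-4/(-3) - 5/4)*(-55) = (-80 + √5)*(-55) = 4400 - 55*√5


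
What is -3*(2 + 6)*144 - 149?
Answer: -3605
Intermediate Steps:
-3*(2 + 6)*144 - 149 = -3*8*144 - 149 = -24*144 - 149 = -3456 - 149 = -3605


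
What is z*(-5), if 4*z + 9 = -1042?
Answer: 5255/4 ≈ 1313.8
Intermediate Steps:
z = -1051/4 (z = -9/4 + (¼)*(-1042) = -9/4 - 521/2 = -1051/4 ≈ -262.75)
z*(-5) = -1051/4*(-5) = 5255/4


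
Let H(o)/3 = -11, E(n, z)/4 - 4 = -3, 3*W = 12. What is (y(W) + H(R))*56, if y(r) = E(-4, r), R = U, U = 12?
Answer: -1624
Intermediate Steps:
W = 4 (W = (⅓)*12 = 4)
R = 12
E(n, z) = 4 (E(n, z) = 16 + 4*(-3) = 16 - 12 = 4)
H(o) = -33 (H(o) = 3*(-11) = -33)
y(r) = 4
(y(W) + H(R))*56 = (4 - 33)*56 = -29*56 = -1624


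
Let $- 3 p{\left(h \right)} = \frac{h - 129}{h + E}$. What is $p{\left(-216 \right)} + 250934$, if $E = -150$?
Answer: $\frac{91841729}{366} \approx 2.5093 \cdot 10^{5}$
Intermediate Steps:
$p{\left(h \right)} = - \frac{-129 + h}{3 \left(-150 + h\right)}$ ($p{\left(h \right)} = - \frac{\left(h - 129\right) \frac{1}{h - 150}}{3} = - \frac{\left(-129 + h\right) \frac{1}{-150 + h}}{3} = - \frac{\frac{1}{-150 + h} \left(-129 + h\right)}{3} = - \frac{-129 + h}{3 \left(-150 + h\right)}$)
$p{\left(-216 \right)} + 250934 = \frac{129 - -216}{3 \left(-150 - 216\right)} + 250934 = \frac{129 + 216}{3 \left(-366\right)} + 250934 = \frac{1}{3} \left(- \frac{1}{366}\right) 345 + 250934 = - \frac{115}{366} + 250934 = \frac{91841729}{366}$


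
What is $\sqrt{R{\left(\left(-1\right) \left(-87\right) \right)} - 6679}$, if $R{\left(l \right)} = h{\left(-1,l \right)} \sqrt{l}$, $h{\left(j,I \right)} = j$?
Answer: $\sqrt{-6679 - \sqrt{87}} \approx 81.782 i$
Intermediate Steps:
$R{\left(l \right)} = - \sqrt{l}$
$\sqrt{R{\left(\left(-1\right) \left(-87\right) \right)} - 6679} = \sqrt{- \sqrt{\left(-1\right) \left(-87\right)} - 6679} = \sqrt{- \sqrt{87} - 6679} = \sqrt{-6679 - \sqrt{87}}$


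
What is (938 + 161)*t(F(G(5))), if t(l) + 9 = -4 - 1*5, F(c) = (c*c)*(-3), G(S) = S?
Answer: -19782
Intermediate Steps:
F(c) = -3*c**2 (F(c) = c**2*(-3) = -3*c**2)
t(l) = -18 (t(l) = -9 + (-4 - 1*5) = -9 + (-4 - 5) = -9 - 9 = -18)
(938 + 161)*t(F(G(5))) = (938 + 161)*(-18) = 1099*(-18) = -19782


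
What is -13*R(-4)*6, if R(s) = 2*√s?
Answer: -312*I ≈ -312.0*I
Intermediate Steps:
-13*R(-4)*6 = -26*√(-4)*6 = -26*2*I*6 = -52*I*6 = -312*I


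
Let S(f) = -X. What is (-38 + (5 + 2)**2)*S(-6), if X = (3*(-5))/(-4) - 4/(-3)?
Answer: -671/12 ≈ -55.917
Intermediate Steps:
X = 61/12 (X = -15*(-1/4) - 4*(-1/3) = 15/4 + 4/3 = 61/12 ≈ 5.0833)
S(f) = -61/12 (S(f) = -1*61/12 = -61/12)
(-38 + (5 + 2)**2)*S(-6) = (-38 + (5 + 2)**2)*(-61/12) = (-38 + 7**2)*(-61/12) = (-38 + 49)*(-61/12) = 11*(-61/12) = -671/12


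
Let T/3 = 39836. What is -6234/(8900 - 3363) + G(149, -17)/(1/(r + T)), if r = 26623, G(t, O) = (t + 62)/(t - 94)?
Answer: 170725527347/304535 ≈ 5.6061e+5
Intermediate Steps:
G(t, O) = (62 + t)/(-94 + t)
T = 119508 (T = 3*39836 = 119508)
-6234/(8900 - 3363) + G(149, -17)/(1/(r + T)) = -6234/(8900 - 3363) + ((62 + 149)/(-94 + 149))/(1/(26623 + 119508)) = -6234/5537 + (211/55)/(1/146131) = -6234*1/5537 + ((1/55)*211)/(1/146131) = -6234/5537 + (211/55)*146131 = -6234/5537 + 30833641/55 = 170725527347/304535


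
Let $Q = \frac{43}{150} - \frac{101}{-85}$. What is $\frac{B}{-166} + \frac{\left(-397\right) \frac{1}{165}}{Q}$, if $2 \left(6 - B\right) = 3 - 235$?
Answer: $- \frac{8125301}{3433793} \approx -2.3663$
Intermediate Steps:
$Q = \frac{3761}{2550}$ ($Q = 43 \cdot \frac{1}{150} - - \frac{101}{85} = \frac{43}{150} + \frac{101}{85} = \frac{3761}{2550} \approx 1.4749$)
$B = 122$ ($B = 6 - \frac{3 - 235}{2} = 6 - -116 = 6 + 116 = 122$)
$\frac{B}{-166} + \frac{\left(-397\right) \frac{1}{165}}{Q} = \frac{122}{-166} + \frac{\left(-397\right) \frac{1}{165}}{\frac{3761}{2550}} = 122 \left(- \frac{1}{166}\right) + \left(-397\right) \frac{1}{165} \cdot \frac{2550}{3761} = - \frac{61}{83} - \frac{67490}{41371} = - \frac{8125301}{3433793}$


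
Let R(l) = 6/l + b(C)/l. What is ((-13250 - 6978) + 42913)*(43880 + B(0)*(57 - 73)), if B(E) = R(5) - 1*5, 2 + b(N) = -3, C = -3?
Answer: 997160008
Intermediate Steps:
b(N) = -5 (b(N) = -2 - 3 = -5)
R(l) = 1/l (R(l) = 6/l - 5/l = 1/l)
B(E) = -24/5 (B(E) = 1/5 - 1*5 = ⅕ - 5 = -24/5)
((-13250 - 6978) + 42913)*(43880 + B(0)*(57 - 73)) = ((-13250 - 6978) + 42913)*(43880 - 24*(57 - 73)/5) = (-20228 + 42913)*(43880 - 24/5*(-16)) = 22685*(43880 + 384/5) = 22685*(219784/5) = 997160008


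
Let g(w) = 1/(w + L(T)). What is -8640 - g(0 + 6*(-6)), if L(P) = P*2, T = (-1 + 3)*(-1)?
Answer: -345599/40 ≈ -8640.0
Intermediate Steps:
T = -2 (T = 2*(-1) = -2)
L(P) = 2*P
g(w) = 1/(-4 + w) (g(w) = 1/(w + 2*(-2)) = 1/(w - 4) = 1/(-4 + w))
-8640 - g(0 + 6*(-6)) = -8640 - 1/(-4 + (0 + 6*(-6))) = -8640 - 1/(-4 + (0 - 36)) = -8640 - 1/(-4 - 36) = -8640 - 1/(-40) = -8640 - 1*(-1/40) = -8640 + 1/40 = -345599/40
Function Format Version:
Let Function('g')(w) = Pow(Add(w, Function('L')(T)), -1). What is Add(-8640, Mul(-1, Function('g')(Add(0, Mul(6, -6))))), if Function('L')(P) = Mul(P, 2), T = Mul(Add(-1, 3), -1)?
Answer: Rational(-345599, 40) ≈ -8640.0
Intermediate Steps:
T = -2 (T = Mul(2, -1) = -2)
Function('L')(P) = Mul(2, P)
Function('g')(w) = Pow(Add(-4, w), -1) (Function('g')(w) = Pow(Add(w, Mul(2, -2)), -1) = Pow(Add(w, -4), -1) = Pow(Add(-4, w), -1))
Add(-8640, Mul(-1, Function('g')(Add(0, Mul(6, -6))))) = Add(-8640, Mul(-1, Pow(Add(-4, Add(0, Mul(6, -6))), -1))) = Add(-8640, Mul(-1, Pow(Add(-4, Add(0, -36)), -1))) = Add(-8640, Mul(-1, Pow(Add(-4, -36), -1))) = Add(-8640, Mul(-1, Pow(-40, -1))) = Add(-8640, Mul(-1, Rational(-1, 40))) = Add(-8640, Rational(1, 40)) = Rational(-345599, 40)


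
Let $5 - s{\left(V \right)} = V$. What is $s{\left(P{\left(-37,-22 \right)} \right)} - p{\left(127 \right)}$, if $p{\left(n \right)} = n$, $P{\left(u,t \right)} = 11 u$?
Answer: $285$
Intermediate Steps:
$s{\left(V \right)} = 5 - V$
$s{\left(P{\left(-37,-22 \right)} \right)} - p{\left(127 \right)} = \left(5 - 11 \left(-37\right)\right) - 127 = \left(5 - -407\right) - 127 = \left(5 + 407\right) - 127 = 412 - 127 = 285$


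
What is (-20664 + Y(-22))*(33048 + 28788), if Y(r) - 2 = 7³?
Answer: -1256445684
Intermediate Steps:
Y(r) = 345 (Y(r) = 2 + 7³ = 2 + 343 = 345)
(-20664 + Y(-22))*(33048 + 28788) = (-20664 + 345)*(33048 + 28788) = -20319*61836 = -1256445684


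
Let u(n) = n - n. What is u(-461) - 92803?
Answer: -92803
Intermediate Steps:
u(n) = 0
u(-461) - 92803 = 0 - 92803 = -92803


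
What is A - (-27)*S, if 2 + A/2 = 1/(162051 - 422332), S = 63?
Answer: 441696855/260281 ≈ 1697.0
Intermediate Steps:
A = -1041126/260281 (A = -4 + 2/(162051 - 422332) = -4 + 2/(-260281) = -4 + 2*(-1/260281) = -4 - 2/260281 = -1041126/260281 ≈ -4.0000)
A - (-27)*S = -1041126/260281 - (-27)*63 = -1041126/260281 - 1*(-1701) = -1041126/260281 + 1701 = 441696855/260281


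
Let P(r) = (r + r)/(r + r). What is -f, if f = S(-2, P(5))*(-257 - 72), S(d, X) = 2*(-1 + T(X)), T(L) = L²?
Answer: 0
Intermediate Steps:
P(r) = 1 (P(r) = (2*r)/((2*r)) = (2*r)*(1/(2*r)) = 1)
S(d, X) = -2 + 2*X² (S(d, X) = 2*(-1 + X²) = -2 + 2*X²)
f = 0 (f = (-2 + 2*1²)*(-257 - 72) = (-2 + 2*1)*(-329) = (-2 + 2)*(-329) = 0*(-329) = 0)
-f = -1*0 = 0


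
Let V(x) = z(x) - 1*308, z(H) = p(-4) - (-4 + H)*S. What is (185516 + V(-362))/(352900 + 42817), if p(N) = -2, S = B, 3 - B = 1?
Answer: 185938/395717 ≈ 0.46988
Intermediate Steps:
B = 2 (B = 3 - 1*1 = 3 - 1 = 2)
S = 2
z(H) = 6 - 2*H (z(H) = -2 - (-4 + H)*2 = -2 - (-8 + 2*H) = -2 + (8 - 2*H) = 6 - 2*H)
V(x) = -302 - 2*x (V(x) = (6 - 2*x) - 1*308 = (6 - 2*x) - 308 = -302 - 2*x)
(185516 + V(-362))/(352900 + 42817) = (185516 + (-302 - 2*(-362)))/(352900 + 42817) = (185516 + (-302 + 724))/395717 = (185516 + 422)*(1/395717) = 185938*(1/395717) = 185938/395717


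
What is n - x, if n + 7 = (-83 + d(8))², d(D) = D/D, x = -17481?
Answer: 24198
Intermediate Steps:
d(D) = 1
n = 6717 (n = -7 + (-83 + 1)² = -7 + (-82)² = -7 + 6724 = 6717)
n - x = 6717 - 1*(-17481) = 6717 + 17481 = 24198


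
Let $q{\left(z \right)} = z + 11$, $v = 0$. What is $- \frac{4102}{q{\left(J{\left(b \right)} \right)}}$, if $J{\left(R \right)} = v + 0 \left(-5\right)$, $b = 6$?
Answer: $- \frac{4102}{11} \approx -372.91$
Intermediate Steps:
$J{\left(R \right)} = 0$ ($J{\left(R \right)} = 0 + 0 \left(-5\right) = 0 + 0 = 0$)
$q{\left(z \right)} = 11 + z$
$- \frac{4102}{q{\left(J{\left(b \right)} \right)}} = - \frac{4102}{11 + 0} = - \frac{4102}{11}$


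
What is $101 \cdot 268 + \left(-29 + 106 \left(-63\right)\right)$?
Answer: $20361$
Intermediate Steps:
$101 \cdot 268 + \left(-29 + 106 \left(-63\right)\right) = 27068 - 6707 = 20361$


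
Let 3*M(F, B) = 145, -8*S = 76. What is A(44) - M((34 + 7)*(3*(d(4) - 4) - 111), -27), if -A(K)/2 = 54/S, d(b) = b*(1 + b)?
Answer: -2107/57 ≈ -36.965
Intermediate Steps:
S = -19/2 (S = -1/8*76 = -19/2 ≈ -9.5000)
M(F, B) = 145/3 (M(F, B) = (1/3)*145 = 145/3)
A(K) = 216/19 (A(K) = -108/(-19/2) = -108*(-2)/19 = -2*(-108/19) = 216/19)
A(44) - M((34 + 7)*(3*(d(4) - 4) - 111), -27) = 216/19 - 1*145/3 = 216/19 - 145/3 = -2107/57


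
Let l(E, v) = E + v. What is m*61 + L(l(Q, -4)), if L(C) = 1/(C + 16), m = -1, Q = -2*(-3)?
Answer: -1097/18 ≈ -60.944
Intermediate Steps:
Q = 6
L(C) = 1/(16 + C)
m*61 + L(l(Q, -4)) = -1*61 + 1/(16 + (6 - 4)) = -61 + 1/(16 + 2) = -61 + 1/18 = -1097/18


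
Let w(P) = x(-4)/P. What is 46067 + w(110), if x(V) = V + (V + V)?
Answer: 2533679/55 ≈ 46067.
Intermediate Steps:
x(V) = 3*V (x(V) = V + 2*V = 3*V)
w(P) = -12/P (w(P) = (3*(-4))/P = -12/P)
46067 + w(110) = 46067 - 12/110 = 46067 - 12*1/110 = 46067 - 6/55 = 2533679/55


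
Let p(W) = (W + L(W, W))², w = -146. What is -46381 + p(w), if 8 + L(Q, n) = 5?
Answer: -24180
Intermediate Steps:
L(Q, n) = -3 (L(Q, n) = -8 + 5 = -3)
p(W) = (-3 + W)² (p(W) = (W - 3)² = (-3 + W)²)
-46381 + p(w) = -46381 + (-3 - 146)² = -46381 + (-149)² = -46381 + 22201 = -24180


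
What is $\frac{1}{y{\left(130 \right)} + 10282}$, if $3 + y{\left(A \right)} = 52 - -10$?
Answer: $\frac{1}{10341} \approx 9.6702 \cdot 10^{-5}$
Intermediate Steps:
$y{\left(A \right)} = 59$ ($y{\left(A \right)} = -3 + \left(52 - -10\right) = -3 + \left(52 + 10\right) = -3 + 62 = 59$)
$\frac{1}{y{\left(130 \right)} + 10282} = \frac{1}{59 + 10282} = \frac{1}{10341}$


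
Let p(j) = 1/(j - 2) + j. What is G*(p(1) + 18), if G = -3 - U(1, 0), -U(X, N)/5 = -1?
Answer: -144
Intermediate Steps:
U(X, N) = 5 (U(X, N) = -5*(-1) = 5)
p(j) = j + 1/(-2 + j) (p(j) = 1/(-2 + j) + j = j + 1/(-2 + j))
G = -8 (G = -3 - 1*5 = -3 - 5 = -8)
G*(p(1) + 18) = -8*((1 + 1**2 - 2*1)/(-2 + 1) + 18) = -8*((1 + 1 - 2)/(-1) + 18) = -8*(-1*0 + 18) = -8*(0 + 18) = -8*18 = -144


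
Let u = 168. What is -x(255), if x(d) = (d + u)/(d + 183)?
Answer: -141/146 ≈ -0.96575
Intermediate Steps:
x(d) = (168 + d)/(183 + d) (x(d) = (d + 168)/(d + 183) = (168 + d)/(183 + d))
-x(255) = -(168 + 255)/(183 + 255) = -423/438 = -1*141/146 = -141/146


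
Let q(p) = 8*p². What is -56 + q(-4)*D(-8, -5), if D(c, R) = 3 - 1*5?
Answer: -312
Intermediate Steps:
D(c, R) = -2 (D(c, R) = 3 - 5 = -2)
-56 + q(-4)*D(-8, -5) = -56 + (8*(-4)²)*(-2) = -56 + (8*16)*(-2) = -56 + 128*(-2) = -56 - 256 = -312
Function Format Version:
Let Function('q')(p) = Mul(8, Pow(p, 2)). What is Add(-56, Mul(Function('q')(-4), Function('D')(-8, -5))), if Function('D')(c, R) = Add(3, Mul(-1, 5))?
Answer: -312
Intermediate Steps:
Function('D')(c, R) = -2 (Function('D')(c, R) = Add(3, -5) = -2)
Add(-56, Mul(Function('q')(-4), Function('D')(-8, -5))) = Add(-56, Mul(Mul(8, Pow(-4, 2)), -2)) = Add(-56, Mul(Mul(8, 16), -2)) = Add(-56, Mul(128, -2)) = Add(-56, -256) = -312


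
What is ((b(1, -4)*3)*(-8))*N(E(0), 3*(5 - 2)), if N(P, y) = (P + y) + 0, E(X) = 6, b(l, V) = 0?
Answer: 0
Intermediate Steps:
N(P, y) = P + y
((b(1, -4)*3)*(-8))*N(E(0), 3*(5 - 2)) = ((0*3)*(-8))*(6 + 3*(5 - 2)) = (0*(-8))*(6 + 3*3) = 0*(6 + 9) = 0*15 = 0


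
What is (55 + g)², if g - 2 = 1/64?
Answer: 13315201/4096 ≈ 3250.8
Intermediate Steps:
g = 129/64 (g = 2 + 1/64 = 129/64 ≈ 2.0156)
(55 + g)² = (55 + 129/64)² = (3649/64)² = 13315201/4096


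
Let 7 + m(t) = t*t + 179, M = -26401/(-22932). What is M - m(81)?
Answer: -154374755/22932 ≈ -6731.9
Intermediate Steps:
M = 26401/22932 (M = -26401*(-1/22932) = 26401/22932 ≈ 1.1513)
m(t) = 172 + t² (m(t) = -7 + (t*t + 179) = -7 + (t² + 179) = -7 + (179 + t²) = 172 + t²)
M - m(81) = 26401/22932 - (172 + 81²) = 26401/22932 - (172 + 6561) = 26401/22932 - 1*6733 = 26401/22932 - 6733 = -154374755/22932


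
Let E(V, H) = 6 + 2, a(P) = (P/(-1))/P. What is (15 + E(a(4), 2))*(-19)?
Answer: -437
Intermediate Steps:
a(P) = -1 (a(P) = (P*(-1))/P = (-P)/P = -1)
E(V, H) = 8
(15 + E(a(4), 2))*(-19) = (15 + 8)*(-19) = 23*(-19) = -437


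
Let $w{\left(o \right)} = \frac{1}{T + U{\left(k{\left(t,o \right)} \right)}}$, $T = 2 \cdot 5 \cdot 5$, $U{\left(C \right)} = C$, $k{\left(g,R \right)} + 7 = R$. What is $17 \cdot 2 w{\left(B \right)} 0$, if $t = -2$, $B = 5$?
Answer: $0$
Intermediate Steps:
$k{\left(g,R \right)} = -7 + R$
$T = 50$ ($T = 10 \cdot 5 = 50$)
$w{\left(o \right)} = \frac{1}{43 + o}$ ($w{\left(o \right)} = \frac{1}{50 + \left(-7 + o\right)} = \frac{1}{43 + o}$)
$17 \cdot 2 w{\left(B \right)} 0 = 17 \frac{2}{43 + 5} \cdot 0 = 17 \cdot \frac{2}{48} \cdot 0 = 17 \cdot 2 \cdot \frac{1}{48} \cdot 0 = 17 \cdot \frac{1}{24} \cdot 0 = 17 \cdot 0 = 0$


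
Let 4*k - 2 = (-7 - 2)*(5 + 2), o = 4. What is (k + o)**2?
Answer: 2025/16 ≈ 126.56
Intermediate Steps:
k = -61/4 (k = 1/2 + ((-7 - 2)*(5 + 2))/4 = 1/2 + (-9*7)/4 = 1/2 + (1/4)*(-63) = 1/2 - 63/4 = -61/4 ≈ -15.250)
(k + o)**2 = (-61/4 + 4)**2 = (-45/4)**2 = 2025/16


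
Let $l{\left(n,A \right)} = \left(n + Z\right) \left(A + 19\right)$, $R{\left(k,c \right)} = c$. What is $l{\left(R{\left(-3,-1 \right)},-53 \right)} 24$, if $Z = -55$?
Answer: $45696$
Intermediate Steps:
$l{\left(n,A \right)} = \left(-55 + n\right) \left(19 + A\right)$ ($l{\left(n,A \right)} = \left(n - 55\right) \left(A + 19\right) = \left(-55 + n\right) \left(19 + A\right)$)
$l{\left(R{\left(-3,-1 \right)},-53 \right)} 24 = \left(-1045 - -2915 + 19 \left(-1\right) - -53\right) 24 = \left(-1045 + 2915 - 19 + 53\right) 24 = 1904 \cdot 24 = 45696$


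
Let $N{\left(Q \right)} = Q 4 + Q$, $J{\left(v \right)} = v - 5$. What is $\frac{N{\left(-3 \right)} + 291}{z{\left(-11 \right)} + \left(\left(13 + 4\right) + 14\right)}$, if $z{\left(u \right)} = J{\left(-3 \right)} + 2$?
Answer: $\frac{276}{25} \approx 11.04$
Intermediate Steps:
$J{\left(v \right)} = -5 + v$
$z{\left(u \right)} = -6$ ($z{\left(u \right)} = \left(-5 - 3\right) + 2 = -8 + 2 = -6$)
$N{\left(Q \right)} = 5 Q$ ($N{\left(Q \right)} = 4 Q + Q = 5 Q$)
$\frac{N{\left(-3 \right)} + 291}{z{\left(-11 \right)} + \left(\left(13 + 4\right) + 14\right)} = \frac{5 \left(-3\right) + 291}{-6 + \left(\left(13 + 4\right) + 14\right)} = \frac{-15 + 291}{-6 + \left(17 + 14\right)} = \frac{276}{-6 + 31} = \frac{276}{25}$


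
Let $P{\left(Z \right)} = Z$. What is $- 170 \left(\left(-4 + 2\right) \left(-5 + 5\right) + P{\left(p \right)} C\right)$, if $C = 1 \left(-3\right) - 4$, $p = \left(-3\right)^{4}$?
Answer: $96390$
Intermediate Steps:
$p = 81$
$C = -7$ ($C = -3 - 4 = -7$)
$- 170 \left(\left(-4 + 2\right) \left(-5 + 5\right) + P{\left(p \right)} C\right) = - 170 \left(\left(-4 + 2\right) \left(-5 + 5\right) + 81 \left(-7\right)\right) = - 170 \left(\left(-2\right) 0 - 567\right) = - 170 \left(0 - 567\right) = \left(-170\right) \left(-567\right) = 96390$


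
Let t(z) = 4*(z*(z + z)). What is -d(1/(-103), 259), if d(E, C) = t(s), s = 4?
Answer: -128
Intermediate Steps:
t(z) = 8*z² (t(z) = 4*(z*(2*z)) = 4*(2*z²) = 8*z²)
d(E, C) = 128 (d(E, C) = 8*4² = 8*16 = 128)
-d(1/(-103), 259) = -1*128 = -128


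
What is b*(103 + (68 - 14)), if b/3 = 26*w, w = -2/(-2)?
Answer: 12246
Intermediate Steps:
w = 1 (w = -2*(-1/2) = 1)
b = 78 (b = 3*(26*1) = 3*26 = 78)
b*(103 + (68 - 14)) = 78*(103 + (68 - 14)) = 78*(103 + 54) = 78*157 = 12246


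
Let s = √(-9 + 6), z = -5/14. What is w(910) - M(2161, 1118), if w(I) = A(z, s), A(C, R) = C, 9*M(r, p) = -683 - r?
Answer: 4419/14 ≈ 315.64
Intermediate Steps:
z = -5/14 (z = -5*1/14 = -5/14 ≈ -0.35714)
s = I*√3 (s = √(-3) = I*√3 ≈ 1.732*I)
M(r, p) = -683/9 - r/9 (M(r, p) = (-683 - r)/9 = -683/9 - r/9)
w(I) = -5/14
w(910) - M(2161, 1118) = -5/14 - (-683/9 - ⅑*2161) = -5/14 - (-683/9 - 2161/9) = -5/14 - 1*(-316) = -5/14 + 316 = 4419/14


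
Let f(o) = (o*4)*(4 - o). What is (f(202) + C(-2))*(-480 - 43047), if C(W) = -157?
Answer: 6970457307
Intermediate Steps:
f(o) = 4*o*(4 - o) (f(o) = (4*o)*(4 - o) = 4*o*(4 - o))
(f(202) + C(-2))*(-480 - 43047) = (4*202*(4 - 1*202) - 157)*(-480 - 43047) = (4*202*(4 - 202) - 157)*(-43527) = (4*202*(-198) - 157)*(-43527) = (-159984 - 157)*(-43527) = -160141*(-43527) = 6970457307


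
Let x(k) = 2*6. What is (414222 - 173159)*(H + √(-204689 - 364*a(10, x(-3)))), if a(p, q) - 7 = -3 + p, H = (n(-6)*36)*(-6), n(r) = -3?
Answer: 156208824 + 241063*I*√209785 ≈ 1.5621e+8 + 1.1041e+8*I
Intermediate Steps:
H = 648 (H = -3*36*(-6) = -108*(-6) = 648)
x(k) = 12
a(p, q) = 4 + p (a(p, q) = 7 + (-3 + p) = 4 + p)
(414222 - 173159)*(H + √(-204689 - 364*a(10, x(-3)))) = (414222 - 173159)*(648 + √(-204689 - 364*(4 + 10))) = 241063*(648 + √(-204689 - 364*14)) = 241063*(648 + √(-204689 - 5096)) = 241063*(648 + √(-209785)) = 241063*(648 + I*√209785) = 156208824 + 241063*I*√209785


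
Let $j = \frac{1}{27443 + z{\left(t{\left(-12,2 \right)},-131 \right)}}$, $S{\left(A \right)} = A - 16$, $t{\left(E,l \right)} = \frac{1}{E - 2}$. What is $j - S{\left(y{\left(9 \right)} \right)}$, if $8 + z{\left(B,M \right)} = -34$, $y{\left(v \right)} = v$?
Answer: $\frac{191808}{27401} \approx 7.0$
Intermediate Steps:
$t{\left(E,l \right)} = \frac{1}{-2 + E}$
$z{\left(B,M \right)} = -42$ ($z{\left(B,M \right)} = -8 - 34 = -42$)
$S{\left(A \right)} = -16 + A$
$j = \frac{1}{27401}$ ($j = \frac{1}{27443 - 42} = \frac{1}{27401} \approx 3.6495 \cdot 10^{-5}$)
$j - S{\left(y{\left(9 \right)} \right)} = \frac{1}{27401} - \left(-16 + 9\right) = \frac{1}{27401} - -7 = \frac{1}{27401} + 7 = \frac{191808}{27401}$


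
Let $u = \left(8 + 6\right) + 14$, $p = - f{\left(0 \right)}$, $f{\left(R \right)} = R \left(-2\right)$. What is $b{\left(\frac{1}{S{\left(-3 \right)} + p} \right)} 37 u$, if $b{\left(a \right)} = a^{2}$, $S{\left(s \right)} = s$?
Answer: $\frac{1036}{9} \approx 115.11$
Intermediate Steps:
$f{\left(R \right)} = - 2 R$
$p = 0$ ($p = - \left(-2\right) 0 = \left(-1\right) 0 = 0$)
$u = 28$ ($u = 14 + 14 = 28$)
$b{\left(\frac{1}{S{\left(-3 \right)} + p} \right)} 37 u = \left(\frac{1}{-3 + 0}\right)^{2} \cdot 37 \cdot 28 = \left(\frac{1}{-3}\right)^{2} \cdot 37 \cdot 28 = \left(- \frac{1}{3}\right)^{2} \cdot 37 \cdot 28 = \frac{1}{9} \cdot 37 \cdot 28 = \frac{37}{9} \cdot 28 = \frac{1036}{9}$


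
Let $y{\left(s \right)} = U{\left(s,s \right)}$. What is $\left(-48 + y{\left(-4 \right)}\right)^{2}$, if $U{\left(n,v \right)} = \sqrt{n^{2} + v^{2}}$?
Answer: $2336 - 384 \sqrt{2} \approx 1792.9$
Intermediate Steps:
$y{\left(s \right)} = \sqrt{2} \sqrt{s^{2}}$ ($y{\left(s \right)} = \sqrt{s^{2} + s^{2}} = \sqrt{2 s^{2}} = \sqrt{2} \sqrt{s^{2}}$)
$\left(-48 + y{\left(-4 \right)}\right)^{2} = \left(-48 + \sqrt{2} \sqrt{\left(-4\right)^{2}}\right)^{2} = \left(-48 + \sqrt{2} \sqrt{16}\right)^{2} = \left(-48 + \sqrt{2} \cdot 4\right)^{2} = \left(-48 + 4 \sqrt{2}\right)^{2}$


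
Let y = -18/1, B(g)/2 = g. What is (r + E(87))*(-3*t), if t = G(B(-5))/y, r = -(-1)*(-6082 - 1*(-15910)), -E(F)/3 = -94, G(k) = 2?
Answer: 3370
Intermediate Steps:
B(g) = 2*g
E(F) = 282 (E(F) = -3*(-94) = 282)
y = -18 (y = -18*1 = -18)
r = 9828 (r = -(-1)*(-6082 + 15910) = -(-1)*9828 = -1*(-9828) = 9828)
t = -⅑ (t = 2/(-18) = 2*(-1/18) = -⅑ ≈ -0.11111)
(r + E(87))*(-3*t) = (9828 + 282)*(-3*(-⅑)) = 10110*(⅓) = 3370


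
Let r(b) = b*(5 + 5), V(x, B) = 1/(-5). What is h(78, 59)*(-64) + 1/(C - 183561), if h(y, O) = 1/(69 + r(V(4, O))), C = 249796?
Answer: -4238973/4437745 ≈ -0.95521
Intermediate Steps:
V(x, B) = -1/5
r(b) = 10*b (r(b) = b*10 = 10*b)
h(y, O) = 1/67 (h(y, O) = 1/(69 + 10*(-1/5)) = 1/(69 - 2) = 1/67)
h(78, 59)*(-64) + 1/(C - 183561) = (1/67)*(-64) + 1/(249796 - 183561) = -64/67 + 1/66235 = -4238973/4437745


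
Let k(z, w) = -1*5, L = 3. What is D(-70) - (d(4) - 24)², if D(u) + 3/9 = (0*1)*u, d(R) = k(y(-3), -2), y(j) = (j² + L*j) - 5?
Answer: -2524/3 ≈ -841.33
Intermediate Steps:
y(j) = -5 + j² + 3*j (y(j) = (j² + 3*j) - 5 = -5 + j² + 3*j)
k(z, w) = -5
d(R) = -5
D(u) = -⅓ (D(u) = -⅓ + (0*1)*u = -⅓ + 0*u = -⅓ + 0 = -⅓)
D(-70) - (d(4) - 24)² = -⅓ - (-5 - 24)² = -⅓ - 1*(-29)² = -⅓ - 1*841 = -⅓ - 841 = -2524/3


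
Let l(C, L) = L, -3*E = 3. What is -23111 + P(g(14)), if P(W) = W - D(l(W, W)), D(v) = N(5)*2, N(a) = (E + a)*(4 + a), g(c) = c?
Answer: -23169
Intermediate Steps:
E = -1 (E = -⅓*3 = -1)
N(a) = (-1 + a)*(4 + a)
D(v) = 72 (D(v) = (-4 + 5² + 3*5)*2 = (-4 + 25 + 15)*2 = 36*2 = 72)
P(W) = -72 + W (P(W) = W - 1*72 = W - 72 = -72 + W)
-23111 + P(g(14)) = -23111 + (-72 + 14) = -23111 - 58 = -23169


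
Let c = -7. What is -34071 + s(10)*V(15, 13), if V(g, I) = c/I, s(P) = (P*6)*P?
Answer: -447123/13 ≈ -34394.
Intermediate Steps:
s(P) = 6*P² (s(P) = (6*P)*P = 6*P²)
V(g, I) = -7/I
-34071 + s(10)*V(15, 13) = -34071 + (6*10²)*(-7/13) = -34071 + (6*100)*(-7*1/13) = -34071 + 600*(-7/13) = -34071 - 4200/13 = -447123/13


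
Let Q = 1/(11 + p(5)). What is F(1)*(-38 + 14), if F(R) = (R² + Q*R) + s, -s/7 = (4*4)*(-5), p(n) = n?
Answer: -26931/2 ≈ -13466.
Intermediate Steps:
s = 560 (s = -7*4*4*(-5) = -112*(-5) = -7*(-80) = 560)
Q = 1/16 (Q = 1/(11 + 5) = 1/16 ≈ 0.062500)
F(R) = 560 + R² + R/16 (F(R) = (R² + R/16) + 560 = 560 + R² + R/16)
F(1)*(-38 + 14) = (560 + 1² + (1/16)*1)*(-38 + 14) = (560 + 1 + 1/16)*(-24) = (8977/16)*(-24) = -26931/2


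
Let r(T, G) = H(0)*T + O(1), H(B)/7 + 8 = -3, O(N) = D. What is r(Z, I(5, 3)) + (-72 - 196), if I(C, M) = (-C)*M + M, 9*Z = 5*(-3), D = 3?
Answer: -410/3 ≈ -136.67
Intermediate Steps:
O(N) = 3
H(B) = -77 (H(B) = -56 + 7*(-3) = -56 - 21 = -77)
Z = -5/3 (Z = (5*(-3))/9 = (⅑)*(-15) = -5/3 ≈ -1.6667)
I(C, M) = M - C*M (I(C, M) = -C*M + M = M - C*M)
r(T, G) = 3 - 77*T (r(T, G) = -77*T + 3 = 3 - 77*T)
r(Z, I(5, 3)) + (-72 - 196) = (3 - 77*(-5/3)) + (-72 - 196) = (3 + 385/3) - 268 = 394/3 - 268 = -410/3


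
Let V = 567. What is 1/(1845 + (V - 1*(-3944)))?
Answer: 1/6356 ≈ 0.00015733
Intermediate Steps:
1/(1845 + (V - 1*(-3944))) = 1/(1845 + (567 - 1*(-3944))) = 1/(1845 + (567 + 3944)) = 1/(1845 + 4511) = 1/6356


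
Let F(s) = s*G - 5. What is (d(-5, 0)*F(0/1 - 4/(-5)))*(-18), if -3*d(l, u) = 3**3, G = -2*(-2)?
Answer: -1458/5 ≈ -291.60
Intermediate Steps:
G = 4
F(s) = -5 + 4*s (F(s) = s*4 - 5 = 4*s - 5 = -5 + 4*s)
d(l, u) = -9 (d(l, u) = -1/3*3**3 = -1/3*27 = -9)
(d(-5, 0)*F(0/1 - 4/(-5)))*(-18) = -9*(-5 + 4*(0/1 - 4/(-5)))*(-18) = -9*(-5 + 4*(0*1 - 4*(-1/5)))*(-18) = -9*(-5 + 4*(0 + 4/5))*(-18) = -9*(-5 + 4*(4/5))*(-18) = -9*(-5 + 16/5)*(-18) = -9*(-9/5)*(-18) = (81/5)*(-18) = -1458/5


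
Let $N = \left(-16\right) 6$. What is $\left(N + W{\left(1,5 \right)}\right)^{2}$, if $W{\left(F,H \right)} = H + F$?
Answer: $8100$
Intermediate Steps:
$W{\left(F,H \right)} = F + H$
$N = -96$
$\left(N + W{\left(1,5 \right)}\right)^{2} = \left(-96 + \left(1 + 5\right)\right)^{2} = \left(-96 + 6\right)^{2} = \left(-90\right)^{2} = 8100$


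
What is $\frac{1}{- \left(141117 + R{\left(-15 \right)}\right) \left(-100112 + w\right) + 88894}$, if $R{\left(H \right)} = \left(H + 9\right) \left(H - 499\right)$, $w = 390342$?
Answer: $- \frac{1}{41851367336} \approx -2.3894 \cdot 10^{-11}$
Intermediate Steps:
$R{\left(H \right)} = \left(-499 + H\right) \left(9 + H\right)$ ($R{\left(H \right)} = \left(9 + H\right) \left(-499 + H\right) = \left(-499 + H\right) \left(9 + H\right)$)
$\frac{1}{- \left(141117 + R{\left(-15 \right)}\right) \left(-100112 + w\right) + 88894} = \frac{1}{- \left(141117 - \left(-2859 - 225\right)\right) \left(-100112 + 390342\right) + 88894} = \frac{1}{- \left(141117 + \left(-4491 + 225 + 7350\right)\right) 290230 + 88894} = \frac{1}{- \left(141117 + 3084\right) 290230 + 88894} = \frac{1}{- 144201 \cdot 290230 + 88894} = \frac{1}{\left(-1\right) 41851456230 + 88894} = \frac{1}{-41851456230 + 88894} = \frac{1}{-41851367336} = - \frac{1}{41851367336}$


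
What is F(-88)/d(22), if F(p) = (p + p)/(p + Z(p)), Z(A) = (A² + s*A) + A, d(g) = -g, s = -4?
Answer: 1/990 ≈ 0.0010101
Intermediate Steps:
Z(A) = A² - 3*A (Z(A) = (A² - 4*A) + A = A² - 3*A)
F(p) = 2*p/(p + p*(-3 + p)) (F(p) = (p + p)/(p + p*(-3 + p)) = (2*p)/(p + p*(-3 + p)) = 2*p/(p + p*(-3 + p)))
F(-88)/d(22) = (2/(-2 - 88))/((-1*22)) = (2/(-90))/(-22) = (2*(-1/90))*(-1/22) = -1/45*(-1/22) = 1/990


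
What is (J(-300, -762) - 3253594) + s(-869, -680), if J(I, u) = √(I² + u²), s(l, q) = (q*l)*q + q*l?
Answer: -404488274 + 6*√18629 ≈ -4.0449e+8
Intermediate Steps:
s(l, q) = l*q + l*q² (s(l, q) = (l*q)*q + l*q = l*q² + l*q = l*q + l*q²)
(J(-300, -762) - 3253594) + s(-869, -680) = (√((-300)² + (-762)²) - 3253594) - 869*(-680)*(1 - 680) = (√(90000 + 580644) - 3253594) - 869*(-680)*(-679) = (√670644 - 3253594) - 401234680 = (6*√18629 - 3253594) - 401234680 = (-3253594 + 6*√18629) - 401234680 = -404488274 + 6*√18629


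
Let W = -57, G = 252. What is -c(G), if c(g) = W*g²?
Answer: 3619728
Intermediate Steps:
c(g) = -57*g²
-c(G) = -(-57)*252² = -(-57)*63504 = -1*(-3619728) = 3619728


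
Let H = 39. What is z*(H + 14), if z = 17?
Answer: 901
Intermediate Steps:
z*(H + 14) = 17*(39 + 14) = 17*53 = 901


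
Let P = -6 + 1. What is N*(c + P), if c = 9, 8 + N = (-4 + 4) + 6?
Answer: -8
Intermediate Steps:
N = -2 (N = -8 + ((-4 + 4) + 6) = -8 + (0 + 6) = -8 + 6 = -2)
P = -5
N*(c + P) = -2*(9 - 5) = -2*4 = -8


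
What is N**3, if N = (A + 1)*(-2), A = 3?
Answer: -512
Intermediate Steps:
N = -8 (N = (3 + 1)*(-2) = 4*(-2) = -8)
N**3 = (-8)**3 = -512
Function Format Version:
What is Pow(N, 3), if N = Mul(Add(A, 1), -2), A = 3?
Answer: -512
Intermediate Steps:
N = -8 (N = Mul(Add(3, 1), -2) = Mul(4, -2) = -8)
Pow(N, 3) = Pow(-8, 3) = -512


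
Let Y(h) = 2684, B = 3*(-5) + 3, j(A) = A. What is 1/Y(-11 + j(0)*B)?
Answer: 1/2684 ≈ 0.00037258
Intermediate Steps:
B = -12 (B = -15 + 3 = -12)
1/Y(-11 + j(0)*B) = 1/2684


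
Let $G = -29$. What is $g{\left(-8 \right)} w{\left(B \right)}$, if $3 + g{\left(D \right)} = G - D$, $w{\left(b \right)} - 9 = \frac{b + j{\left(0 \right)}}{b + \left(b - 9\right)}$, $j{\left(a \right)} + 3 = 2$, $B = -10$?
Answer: $- \frac{6528}{29} \approx -225.1$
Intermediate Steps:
$j{\left(a \right)} = -1$ ($j{\left(a \right)} = -3 + 2 = -1$)
$w{\left(b \right)} = 9 + \frac{-1 + b}{-9 + 2 b}$ ($w{\left(b \right)} = 9 + \frac{b - 1}{b + \left(b - 9\right)} = 9 + \frac{-1 + b}{b + \left(-9 + b\right)} = 9 + \frac{-1 + b}{-9 + 2 b}$)
$g{\left(D \right)} = -32 - D$ ($g{\left(D \right)} = -3 - \left(29 + D\right) = -32 - D$)
$g{\left(-8 \right)} w{\left(B \right)} = \left(-32 - -8\right) \frac{-82 + 19 \left(-10\right)}{-9 + 2 \left(-10\right)} = \left(-32 + 8\right) \frac{-82 - 190}{-9 - 20} = - 24 \frac{1}{-29} \left(-272\right) = - 24 \left(\left(- \frac{1}{29}\right) \left(-272\right)\right) = \left(-24\right) \frac{272}{29} = - \frac{6528}{29}$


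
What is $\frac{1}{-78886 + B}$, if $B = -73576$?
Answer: $- \frac{1}{152462} \approx -6.559 \cdot 10^{-6}$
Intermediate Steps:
$\frac{1}{-78886 + B} = \frac{1}{-78886 - 73576} = \frac{1}{-152462} = - \frac{1}{152462}$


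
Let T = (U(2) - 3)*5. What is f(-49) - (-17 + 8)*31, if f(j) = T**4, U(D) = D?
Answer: 904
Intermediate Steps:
T = -5 (T = (2 - 3)*5 = -1*5 = -5)
f(j) = 625 (f(j) = (-5)**4 = 625)
f(-49) - (-17 + 8)*31 = 625 - (-17 + 8)*31 = 625 - (-9)*31 = 625 - 1*(-279) = 625 + 279 = 904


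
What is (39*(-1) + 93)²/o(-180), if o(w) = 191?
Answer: 2916/191 ≈ 15.267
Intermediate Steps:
(39*(-1) + 93)²/o(-180) = (39*(-1) + 93)²/191 = (-39 + 93)²*(1/191) = 54²*(1/191) = 2916*(1/191) = 2916/191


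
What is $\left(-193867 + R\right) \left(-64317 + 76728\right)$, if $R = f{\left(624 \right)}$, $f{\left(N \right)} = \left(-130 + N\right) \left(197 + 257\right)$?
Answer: $377406099$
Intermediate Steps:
$f{\left(N \right)} = -59020 + 454 N$ ($f{\left(N \right)} = \left(-130 + N\right) 454 = -59020 + 454 N$)
$R = 224276$ ($R = -59020 + 454 \cdot 624 = -59020 + 283296 = 224276$)
$\left(-193867 + R\right) \left(-64317 + 76728\right) = \left(-193867 + 224276\right) \left(-64317 + 76728\right) = 30409 \cdot 12411 = 377406099$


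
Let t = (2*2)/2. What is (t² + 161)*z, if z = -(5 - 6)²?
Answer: -165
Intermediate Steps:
t = 2 (t = 4*(½) = 2)
z = -1 (z = -1*(-1)² = -1*1 = -1)
(t² + 161)*z = (2² + 161)*(-1) = (4 + 161)*(-1) = 165*(-1) = -165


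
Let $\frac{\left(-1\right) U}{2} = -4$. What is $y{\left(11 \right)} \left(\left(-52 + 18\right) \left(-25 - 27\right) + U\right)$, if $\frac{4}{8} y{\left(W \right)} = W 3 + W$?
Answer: $156288$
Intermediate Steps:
$U = 8$ ($U = \left(-2\right) \left(-4\right) = 8$)
$y{\left(W \right)} = 8 W$ ($y{\left(W \right)} = 2 \left(W 3 + W\right) = 2 \left(3 W + W\right) = 2 \cdot 4 W = 8 W$)
$y{\left(11 \right)} \left(\left(-52 + 18\right) \left(-25 - 27\right) + U\right) = 8 \cdot 11 \left(\left(-52 + 18\right) \left(-25 - 27\right) + 8\right) = 88 \left(\left(-34\right) \left(-52\right) + 8\right) = 88 \left(1768 + 8\right) = 88 \cdot 1776 = 156288$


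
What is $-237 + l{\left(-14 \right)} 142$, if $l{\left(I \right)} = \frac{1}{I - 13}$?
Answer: $- \frac{6541}{27} \approx -242.26$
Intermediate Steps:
$l{\left(I \right)} = \frac{1}{-13 + I}$
$-237 + l{\left(-14 \right)} 142 = -237 + \frac{1}{-13 - 14} \cdot 142 = -237 + \frac{1}{-27} \cdot 142 = -237 - \frac{142}{27} = - \frac{6541}{27}$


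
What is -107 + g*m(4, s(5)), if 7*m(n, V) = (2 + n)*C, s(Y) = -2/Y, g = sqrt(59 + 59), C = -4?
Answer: -107 - 24*sqrt(118)/7 ≈ -144.24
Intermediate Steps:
g = sqrt(118) ≈ 10.863
m(n, V) = -8/7 - 4*n/7 (m(n, V) = ((2 + n)*(-4))/7 = (-8 - 4*n)/7 = -8/7 - 4*n/7)
-107 + g*m(4, s(5)) = -107 + sqrt(118)*(-8/7 - 4/7*4) = -107 + sqrt(118)*(-8/7 - 16/7) = -107 + sqrt(118)*(-24/7) = -107 - 24*sqrt(118)/7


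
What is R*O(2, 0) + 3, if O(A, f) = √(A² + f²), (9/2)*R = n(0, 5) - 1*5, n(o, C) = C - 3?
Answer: 5/3 ≈ 1.6667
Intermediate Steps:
n(o, C) = -3 + C
R = -⅔ (R = 2*((-3 + 5) - 1*5)/9 = 2*(2 - 5)/9 = (2/9)*(-3) = -⅔ ≈ -0.66667)
R*O(2, 0) + 3 = -2*√(2² + 0²)/3 + 3 = -2*√(4 + 0)/3 + 3 = -2*√4/3 + 3 = -⅔*2 + 3 = -4/3 + 3 = 5/3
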